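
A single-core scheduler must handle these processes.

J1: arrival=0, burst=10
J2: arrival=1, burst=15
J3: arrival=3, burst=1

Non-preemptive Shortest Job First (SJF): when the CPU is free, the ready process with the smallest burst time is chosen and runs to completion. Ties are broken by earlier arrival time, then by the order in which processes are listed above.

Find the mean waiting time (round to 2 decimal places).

5.67

Timeline: | J1 0-10 | J3 10-11 | J2 11-26 |
Completion: J1=10  J2=26  J3=11
Waiting times: J1=0, J2=10, J3=7
Average waiting = (0+10+7) / 3 = 17/3 = 5.67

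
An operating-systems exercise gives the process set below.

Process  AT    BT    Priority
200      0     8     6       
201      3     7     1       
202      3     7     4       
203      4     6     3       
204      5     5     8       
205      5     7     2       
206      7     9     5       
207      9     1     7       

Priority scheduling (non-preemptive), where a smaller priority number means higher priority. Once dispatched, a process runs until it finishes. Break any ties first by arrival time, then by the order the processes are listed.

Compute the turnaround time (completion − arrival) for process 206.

Gantt: | 200 0-8 | 201 8-15 | 205 15-22 | 203 22-28 | 202 28-35 | 206 35-44 | 207 44-45 | 204 45-50 |
Completion: 200=8  201=15  202=35  203=28  204=50  205=22  206=44  207=45
Turnaround(206) = completion − arrival = 44 − 7 = 37

37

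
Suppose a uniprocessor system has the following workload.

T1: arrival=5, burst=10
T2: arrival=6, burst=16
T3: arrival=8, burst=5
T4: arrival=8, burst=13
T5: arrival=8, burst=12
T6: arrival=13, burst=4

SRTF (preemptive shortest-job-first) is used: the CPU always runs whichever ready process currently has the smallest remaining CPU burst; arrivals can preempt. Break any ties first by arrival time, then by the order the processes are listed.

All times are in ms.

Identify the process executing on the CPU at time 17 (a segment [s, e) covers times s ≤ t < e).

Schedule: | idle 0-5 | T1 5-8 | T3 8-13 | T6 13-17 | T1 17-24 | T5 24-36 | T4 36-49 | T2 49-65 |
Completion: T1=24  T2=65  T3=13  T4=49  T5=36  T6=17
Turnaround (C−A): T1=19  T2=59  T3=5  T4=41  T5=28  T6=4

T1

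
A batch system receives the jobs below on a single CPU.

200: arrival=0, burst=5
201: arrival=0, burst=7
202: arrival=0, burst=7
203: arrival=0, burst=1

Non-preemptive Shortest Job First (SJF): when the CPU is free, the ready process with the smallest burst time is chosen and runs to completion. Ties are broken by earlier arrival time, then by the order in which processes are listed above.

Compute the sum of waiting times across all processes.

Gantt: | 203 0-1 | 200 1-6 | 201 6-13 | 202 13-20 |
Completion: 200=6  201=13  202=20  203=1
Waiting = turnaround − burst: 200=1, 201=6, 202=13, 203=0
Total waiting = 1 + 6 + 13 + 0 = 20

20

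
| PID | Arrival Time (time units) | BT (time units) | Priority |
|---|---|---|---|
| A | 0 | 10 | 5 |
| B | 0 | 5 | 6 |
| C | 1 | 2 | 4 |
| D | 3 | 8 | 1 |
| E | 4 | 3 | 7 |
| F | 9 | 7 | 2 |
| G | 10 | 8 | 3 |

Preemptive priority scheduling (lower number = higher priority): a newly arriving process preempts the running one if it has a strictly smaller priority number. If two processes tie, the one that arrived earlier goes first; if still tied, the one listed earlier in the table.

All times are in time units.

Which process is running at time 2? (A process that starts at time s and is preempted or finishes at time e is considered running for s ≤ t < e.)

C

Gantt: | A 0-1 | C 1-3 | D 3-11 | F 11-18 | G 18-26 | A 26-35 | B 35-40 | E 40-43 |
Completion: A=35  B=40  C=3  D=11  E=43  F=18  G=26
Turnaround (C−A): A=35  B=40  C=2  D=8  E=39  F=9  G=16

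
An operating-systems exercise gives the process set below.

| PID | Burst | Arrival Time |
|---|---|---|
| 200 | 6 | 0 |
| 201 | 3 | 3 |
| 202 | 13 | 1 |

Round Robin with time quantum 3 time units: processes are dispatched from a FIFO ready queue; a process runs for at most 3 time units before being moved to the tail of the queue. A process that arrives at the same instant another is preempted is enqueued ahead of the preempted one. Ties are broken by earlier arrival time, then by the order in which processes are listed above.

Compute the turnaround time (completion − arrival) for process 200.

Gantt: | 200 0-3 | 202 3-6 | 201 6-9 | 200 9-12 | 202 12-22 |
Completion: 200=12  201=9  202=22
Turnaround (C−A): 200=12  201=6  202=21
Turnaround(200) = completion − arrival = 12 − 0 = 12

12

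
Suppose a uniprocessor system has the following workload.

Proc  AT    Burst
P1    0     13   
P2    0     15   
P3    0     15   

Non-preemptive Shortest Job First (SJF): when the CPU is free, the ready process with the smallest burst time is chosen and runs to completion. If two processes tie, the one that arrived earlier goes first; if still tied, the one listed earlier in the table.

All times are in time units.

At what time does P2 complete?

Schedule: | P1 0-13 | P2 13-28 | P3 28-43 |
Completion: P1=13  P2=28  P3=43

28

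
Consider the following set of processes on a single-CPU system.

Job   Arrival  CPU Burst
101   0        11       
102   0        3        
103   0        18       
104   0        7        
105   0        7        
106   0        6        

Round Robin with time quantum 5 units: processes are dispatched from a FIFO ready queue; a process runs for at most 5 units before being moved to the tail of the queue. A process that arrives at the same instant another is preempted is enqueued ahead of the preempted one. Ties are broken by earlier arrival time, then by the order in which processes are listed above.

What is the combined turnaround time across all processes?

229

Schedule: | 101 0-5 | 102 5-8 | 103 8-13 | 104 13-18 | 105 18-23 | 106 23-28 | 101 28-33 | 103 33-38 | 104 38-40 | 105 40-42 | 106 42-43 | 101 43-44 | 103 44-52 |
Completion: 101=44  102=8  103=52  104=40  105=42  106=43
Turnaround (C−A): 101=44  102=8  103=52  104=40  105=42  106=43
Turnaround = completion − arrival: 101=44, 102=8, 103=52, 104=40, 105=42, 106=43
Total turnaround = 44 + 8 + 52 + 40 + 42 + 43 = 229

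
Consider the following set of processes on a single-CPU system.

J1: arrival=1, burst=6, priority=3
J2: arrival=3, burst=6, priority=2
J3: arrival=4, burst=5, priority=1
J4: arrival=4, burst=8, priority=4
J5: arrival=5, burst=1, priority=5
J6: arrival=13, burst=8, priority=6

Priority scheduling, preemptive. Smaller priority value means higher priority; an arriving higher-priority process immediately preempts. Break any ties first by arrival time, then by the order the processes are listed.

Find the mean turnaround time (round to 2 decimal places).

16.50

Schedule: | idle 0-1 | J1 1-3 | J2 3-4 | J3 4-9 | J2 9-14 | J1 14-18 | J4 18-26 | J5 26-27 | J6 27-35 |
Completion: J1=18  J2=14  J3=9  J4=26  J5=27  J6=35
Turnaround times: J1=17, J2=11, J3=5, J4=22, J5=22, J6=22
Average turnaround = (17+11+5+22+22+22) / 6 = 99/6 = 16.50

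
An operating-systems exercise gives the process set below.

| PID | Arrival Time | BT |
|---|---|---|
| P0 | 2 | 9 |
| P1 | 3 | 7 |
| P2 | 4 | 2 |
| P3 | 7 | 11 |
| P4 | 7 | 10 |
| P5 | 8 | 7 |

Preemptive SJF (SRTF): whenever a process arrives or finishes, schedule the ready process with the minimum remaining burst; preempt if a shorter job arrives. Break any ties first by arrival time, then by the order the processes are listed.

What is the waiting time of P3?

30

Gantt: | idle 0-2 | P0 2-3 | P1 3-4 | P2 4-6 | P1 6-12 | P5 12-19 | P0 19-27 | P4 27-37 | P3 37-48 |
Completion: P0=27  P1=12  P2=6  P3=48  P4=37  P5=19
Turnaround (C−A): P0=25  P1=9  P2=2  P3=41  P4=30  P5=11
Waiting(P3) = turnaround − burst = 41 − 11 = 30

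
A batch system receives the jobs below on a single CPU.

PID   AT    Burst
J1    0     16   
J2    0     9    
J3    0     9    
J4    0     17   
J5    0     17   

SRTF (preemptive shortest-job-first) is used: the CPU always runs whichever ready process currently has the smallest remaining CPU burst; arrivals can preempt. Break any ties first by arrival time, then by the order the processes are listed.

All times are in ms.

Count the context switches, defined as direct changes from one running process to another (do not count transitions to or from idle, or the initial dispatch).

Timeline: | J2 0-9 | J3 9-18 | J1 18-34 | J4 34-51 | J5 51-68 |
Completion: J1=34  J2=9  J3=18  J4=51  J5=68
Turnaround (C−A): J1=34  J2=9  J3=18  J4=51  J5=68

4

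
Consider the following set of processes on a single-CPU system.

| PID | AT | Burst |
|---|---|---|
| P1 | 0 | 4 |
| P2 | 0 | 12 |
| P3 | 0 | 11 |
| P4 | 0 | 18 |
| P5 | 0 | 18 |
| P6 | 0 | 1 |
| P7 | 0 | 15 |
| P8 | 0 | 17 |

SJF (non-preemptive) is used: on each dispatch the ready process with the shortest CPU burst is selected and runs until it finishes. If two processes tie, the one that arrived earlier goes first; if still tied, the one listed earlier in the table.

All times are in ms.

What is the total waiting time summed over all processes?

231

Gantt: | P6 0-1 | P1 1-5 | P3 5-16 | P2 16-28 | P7 28-43 | P8 43-60 | P4 60-78 | P5 78-96 |
Completion: P1=5  P2=28  P3=16  P4=78  P5=96  P6=1  P7=43  P8=60
Turnaround (C−A): P1=5  P2=28  P3=16  P4=78  P5=96  P6=1  P7=43  P8=60
Waiting = turnaround − burst: P1=1, P2=16, P3=5, P4=60, P5=78, P6=0, P7=28, P8=43
Total waiting = 1 + 16 + 5 + 60 + 78 + 0 + 28 + 43 = 231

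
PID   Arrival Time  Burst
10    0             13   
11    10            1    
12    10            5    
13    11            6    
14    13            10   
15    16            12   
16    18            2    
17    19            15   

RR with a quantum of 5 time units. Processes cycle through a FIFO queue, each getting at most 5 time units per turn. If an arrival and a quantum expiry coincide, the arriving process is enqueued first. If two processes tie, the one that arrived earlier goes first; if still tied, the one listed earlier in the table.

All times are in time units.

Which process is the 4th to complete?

16

Timeline: | 10 0-10 | 11 10-11 | 12 11-16 | 10 16-19 | 13 19-24 | 14 24-29 | 15 29-34 | 16 34-36 | 17 36-41 | 13 41-42 | 14 42-47 | 15 47-52 | 17 52-57 | 15 57-59 | 17 59-64 |
Completion: 10=19  11=11  12=16  13=42  14=47  15=59  16=36  17=64
Turnaround (C−A): 10=19  11=1  12=6  13=31  14=34  15=43  16=18  17=45
Finish order: 11 → 12 → 10 → 16 → 13 → 14 → 15 → 17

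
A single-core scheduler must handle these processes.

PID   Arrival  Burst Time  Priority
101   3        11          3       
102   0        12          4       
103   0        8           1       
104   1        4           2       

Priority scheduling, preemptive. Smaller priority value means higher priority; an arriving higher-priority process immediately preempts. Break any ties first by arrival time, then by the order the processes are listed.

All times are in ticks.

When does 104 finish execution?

12

Gantt: | 103 0-8 | 104 8-12 | 101 12-23 | 102 23-35 |
Completion: 101=23  102=35  103=8  104=12
Turnaround (C−A): 101=20  102=35  103=8  104=11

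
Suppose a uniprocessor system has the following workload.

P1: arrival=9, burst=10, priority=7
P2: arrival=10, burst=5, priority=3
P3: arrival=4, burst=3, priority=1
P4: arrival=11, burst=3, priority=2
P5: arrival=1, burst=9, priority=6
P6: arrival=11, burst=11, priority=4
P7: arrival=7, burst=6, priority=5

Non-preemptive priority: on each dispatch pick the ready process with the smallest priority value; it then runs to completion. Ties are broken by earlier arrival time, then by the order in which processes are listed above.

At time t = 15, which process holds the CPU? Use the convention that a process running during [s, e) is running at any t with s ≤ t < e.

Timeline: | idle 0-1 | P5 1-10 | P3 10-13 | P4 13-16 | P2 16-21 | P6 21-32 | P7 32-38 | P1 38-48 |
Completion: P1=48  P2=21  P3=13  P4=16  P5=10  P6=32  P7=38

P4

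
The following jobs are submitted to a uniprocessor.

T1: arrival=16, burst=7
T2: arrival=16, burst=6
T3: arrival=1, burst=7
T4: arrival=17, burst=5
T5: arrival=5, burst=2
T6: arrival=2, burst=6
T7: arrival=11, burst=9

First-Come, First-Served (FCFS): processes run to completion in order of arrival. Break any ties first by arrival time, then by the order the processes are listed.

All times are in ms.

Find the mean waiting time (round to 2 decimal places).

Schedule: | idle 0-1 | T3 1-8 | T6 8-14 | T5 14-16 | T7 16-25 | T1 25-32 | T2 32-38 | T4 38-43 |
Completion: T1=32  T2=38  T3=8  T4=43  T5=16  T6=14  T7=25
Turnaround (C−A): T1=16  T2=22  T3=7  T4=26  T5=11  T6=12  T7=14
Waiting times: T1=9, T2=16, T3=0, T4=21, T5=9, T6=6, T7=5
Average waiting = (9+16+0+21+9+6+5) / 7 = 66/7 = 9.43

9.43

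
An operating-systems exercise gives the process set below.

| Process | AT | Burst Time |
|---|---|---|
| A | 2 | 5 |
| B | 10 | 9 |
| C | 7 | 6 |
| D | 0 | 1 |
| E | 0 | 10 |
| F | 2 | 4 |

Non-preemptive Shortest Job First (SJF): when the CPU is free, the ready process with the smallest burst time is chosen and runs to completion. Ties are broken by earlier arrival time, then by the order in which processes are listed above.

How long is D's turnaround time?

1

Schedule: | D 0-1 | E 1-11 | F 11-15 | A 15-20 | C 20-26 | B 26-35 |
Completion: A=20  B=35  C=26  D=1  E=11  F=15
Turnaround (C−A): A=18  B=25  C=19  D=1  E=11  F=13
Turnaround(D) = completion − arrival = 1 − 0 = 1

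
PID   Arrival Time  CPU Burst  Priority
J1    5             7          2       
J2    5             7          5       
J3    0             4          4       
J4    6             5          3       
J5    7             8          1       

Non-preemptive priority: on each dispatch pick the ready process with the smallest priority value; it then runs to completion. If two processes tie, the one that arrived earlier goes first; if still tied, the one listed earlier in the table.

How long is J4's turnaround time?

19

Gantt: | J3 0-4 | idle 4-5 | J1 5-12 | J5 12-20 | J4 20-25 | J2 25-32 |
Completion: J1=12  J2=32  J3=4  J4=25  J5=20
Turnaround (C−A): J1=7  J2=27  J3=4  J4=19  J5=13
Turnaround(J4) = completion − arrival = 25 − 6 = 19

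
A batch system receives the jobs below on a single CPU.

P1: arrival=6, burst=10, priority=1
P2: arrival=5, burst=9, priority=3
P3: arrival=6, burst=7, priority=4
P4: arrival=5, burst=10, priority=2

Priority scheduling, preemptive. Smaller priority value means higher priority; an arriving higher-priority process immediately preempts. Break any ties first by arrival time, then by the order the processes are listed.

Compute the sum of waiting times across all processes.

58

Schedule: | idle 0-5 | P4 5-6 | P1 6-16 | P4 16-25 | P2 25-34 | P3 34-41 |
Completion: P1=16  P2=34  P3=41  P4=25
Turnaround (C−A): P1=10  P2=29  P3=35  P4=20
Waiting = turnaround − burst: P1=0, P2=20, P3=28, P4=10
Total waiting = 0 + 20 + 28 + 10 = 58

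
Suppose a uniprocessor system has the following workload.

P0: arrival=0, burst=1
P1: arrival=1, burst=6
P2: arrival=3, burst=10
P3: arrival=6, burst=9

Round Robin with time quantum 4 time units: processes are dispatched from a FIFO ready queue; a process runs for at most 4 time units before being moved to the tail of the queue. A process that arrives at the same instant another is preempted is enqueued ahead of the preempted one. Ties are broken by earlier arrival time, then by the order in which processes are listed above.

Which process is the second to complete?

P1

Gantt: | P0 0-1 | P1 1-5 | P2 5-9 | P1 9-11 | P3 11-15 | P2 15-19 | P3 19-23 | P2 23-25 | P3 25-26 |
Completion: P0=1  P1=11  P2=25  P3=26
Finish order: P0 → P1 → P2 → P3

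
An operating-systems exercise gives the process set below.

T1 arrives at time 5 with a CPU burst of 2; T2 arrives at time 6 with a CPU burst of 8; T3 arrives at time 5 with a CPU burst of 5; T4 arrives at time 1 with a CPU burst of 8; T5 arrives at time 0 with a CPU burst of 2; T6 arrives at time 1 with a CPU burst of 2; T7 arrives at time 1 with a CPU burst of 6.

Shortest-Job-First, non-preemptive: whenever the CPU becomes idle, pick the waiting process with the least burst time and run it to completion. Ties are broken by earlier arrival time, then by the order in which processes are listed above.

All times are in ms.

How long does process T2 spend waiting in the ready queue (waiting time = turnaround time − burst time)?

19

Timeline: | T5 0-2 | T6 2-4 | T7 4-10 | T1 10-12 | T3 12-17 | T4 17-25 | T2 25-33 |
Completion: T1=12  T2=33  T3=17  T4=25  T5=2  T6=4  T7=10
Waiting(T2) = turnaround − burst = 27 − 8 = 19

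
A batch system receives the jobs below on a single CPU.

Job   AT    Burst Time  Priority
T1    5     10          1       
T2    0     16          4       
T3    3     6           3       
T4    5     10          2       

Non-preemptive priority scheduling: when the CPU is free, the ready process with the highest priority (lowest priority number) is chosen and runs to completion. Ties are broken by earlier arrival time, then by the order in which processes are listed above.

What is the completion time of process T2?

Schedule: | T2 0-16 | T1 16-26 | T4 26-36 | T3 36-42 |
Completion: T1=26  T2=16  T3=42  T4=36
Turnaround (C−A): T1=21  T2=16  T3=39  T4=31

16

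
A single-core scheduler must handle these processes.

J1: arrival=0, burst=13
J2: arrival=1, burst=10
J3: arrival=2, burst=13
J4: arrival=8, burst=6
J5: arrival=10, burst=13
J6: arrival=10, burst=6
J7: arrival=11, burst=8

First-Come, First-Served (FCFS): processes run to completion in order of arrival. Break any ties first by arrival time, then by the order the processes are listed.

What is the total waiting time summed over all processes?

Schedule: | J1 0-13 | J2 13-23 | J3 23-36 | J4 36-42 | J5 42-55 | J6 55-61 | J7 61-69 |
Completion: J1=13  J2=23  J3=36  J4=42  J5=55  J6=61  J7=69
Turnaround (C−A): J1=13  J2=22  J3=34  J4=34  J5=45  J6=51  J7=58
Waiting = turnaround − burst: J1=0, J2=12, J3=21, J4=28, J5=32, J6=45, J7=50
Total waiting = 0 + 12 + 21 + 28 + 32 + 45 + 50 = 188

188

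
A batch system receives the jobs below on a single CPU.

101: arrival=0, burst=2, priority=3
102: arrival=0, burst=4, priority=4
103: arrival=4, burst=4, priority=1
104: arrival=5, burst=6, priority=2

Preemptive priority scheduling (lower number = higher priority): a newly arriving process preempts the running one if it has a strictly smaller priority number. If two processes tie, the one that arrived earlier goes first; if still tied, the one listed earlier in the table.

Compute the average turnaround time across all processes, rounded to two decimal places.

Gantt: | 101 0-2 | 102 2-4 | 103 4-8 | 104 8-14 | 102 14-16 |
Completion: 101=2  102=16  103=8  104=14
Turnaround times: 101=2, 102=16, 103=4, 104=9
Average turnaround = (2+16+4+9) / 4 = 31/4 = 7.75

7.75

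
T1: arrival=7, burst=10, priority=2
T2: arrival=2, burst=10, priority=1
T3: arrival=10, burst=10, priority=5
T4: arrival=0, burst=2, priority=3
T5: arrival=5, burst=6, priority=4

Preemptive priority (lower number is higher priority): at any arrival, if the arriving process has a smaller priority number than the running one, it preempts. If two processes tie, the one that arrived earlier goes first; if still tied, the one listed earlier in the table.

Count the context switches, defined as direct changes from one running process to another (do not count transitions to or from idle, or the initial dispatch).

4

Timeline: | T4 0-2 | T2 2-12 | T1 12-22 | T5 22-28 | T3 28-38 |
Completion: T1=22  T2=12  T3=38  T4=2  T5=28
Turnaround (C−A): T1=15  T2=10  T3=28  T4=2  T5=23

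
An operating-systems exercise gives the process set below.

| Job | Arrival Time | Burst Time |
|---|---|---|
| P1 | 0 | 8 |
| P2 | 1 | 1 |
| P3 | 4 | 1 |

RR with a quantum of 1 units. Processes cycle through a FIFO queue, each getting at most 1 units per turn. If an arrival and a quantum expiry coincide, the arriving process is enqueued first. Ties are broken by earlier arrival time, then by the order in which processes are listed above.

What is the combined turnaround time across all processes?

Timeline: | P1 0-1 | P2 1-2 | P1 2-4 | P3 4-5 | P1 5-10 |
Completion: P1=10  P2=2  P3=5
Turnaround = completion − arrival: P1=10, P2=1, P3=1
Total turnaround = 10 + 1 + 1 = 12

12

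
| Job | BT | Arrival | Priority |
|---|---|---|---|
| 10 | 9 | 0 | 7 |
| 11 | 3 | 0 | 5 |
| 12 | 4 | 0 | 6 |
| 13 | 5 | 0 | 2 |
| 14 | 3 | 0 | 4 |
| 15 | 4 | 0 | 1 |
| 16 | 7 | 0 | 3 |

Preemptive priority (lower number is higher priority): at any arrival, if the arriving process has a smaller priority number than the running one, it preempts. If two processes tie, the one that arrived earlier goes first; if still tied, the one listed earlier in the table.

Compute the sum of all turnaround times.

131

Schedule: | 15 0-4 | 13 4-9 | 16 9-16 | 14 16-19 | 11 19-22 | 12 22-26 | 10 26-35 |
Completion: 10=35  11=22  12=26  13=9  14=19  15=4  16=16
Turnaround = completion − arrival: 10=35, 11=22, 12=26, 13=9, 14=19, 15=4, 16=16
Total turnaround = 35 + 22 + 26 + 9 + 19 + 4 + 16 = 131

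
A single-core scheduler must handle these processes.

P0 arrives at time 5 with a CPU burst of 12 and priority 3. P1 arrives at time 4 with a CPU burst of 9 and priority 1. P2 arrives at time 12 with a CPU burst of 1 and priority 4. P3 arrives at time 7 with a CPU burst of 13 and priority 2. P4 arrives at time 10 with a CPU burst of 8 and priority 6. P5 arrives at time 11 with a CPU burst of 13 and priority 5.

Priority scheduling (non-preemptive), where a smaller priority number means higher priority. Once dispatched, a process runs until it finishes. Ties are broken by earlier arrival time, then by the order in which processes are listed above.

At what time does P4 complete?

60

Gantt: | idle 0-4 | P1 4-13 | P3 13-26 | P0 26-38 | P2 38-39 | P5 39-52 | P4 52-60 |
Completion: P0=38  P1=13  P2=39  P3=26  P4=60  P5=52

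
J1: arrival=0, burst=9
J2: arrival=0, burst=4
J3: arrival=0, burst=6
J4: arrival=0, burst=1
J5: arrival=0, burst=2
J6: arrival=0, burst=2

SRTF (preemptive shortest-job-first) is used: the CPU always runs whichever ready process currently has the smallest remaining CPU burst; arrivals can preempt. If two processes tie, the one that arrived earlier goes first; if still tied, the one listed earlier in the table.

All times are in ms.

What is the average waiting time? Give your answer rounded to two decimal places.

Timeline: | J4 0-1 | J5 1-3 | J6 3-5 | J2 5-9 | J3 9-15 | J1 15-24 |
Completion: J1=24  J2=9  J3=15  J4=1  J5=3  J6=5
Waiting times: J1=15, J2=5, J3=9, J4=0, J5=1, J6=3
Average waiting = (15+5+9+0+1+3) / 6 = 33/6 = 5.50

5.50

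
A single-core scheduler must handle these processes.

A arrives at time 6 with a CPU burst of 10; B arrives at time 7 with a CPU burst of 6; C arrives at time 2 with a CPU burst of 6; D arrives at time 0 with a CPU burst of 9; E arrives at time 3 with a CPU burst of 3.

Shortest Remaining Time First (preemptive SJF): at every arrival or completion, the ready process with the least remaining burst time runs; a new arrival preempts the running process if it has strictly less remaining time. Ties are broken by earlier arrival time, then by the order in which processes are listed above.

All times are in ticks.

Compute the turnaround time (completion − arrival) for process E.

Timeline: | D 0-2 | C 2-3 | E 3-6 | C 6-11 | B 11-17 | D 17-24 | A 24-34 |
Completion: A=34  B=17  C=11  D=24  E=6
Turnaround (C−A): A=28  B=10  C=9  D=24  E=3
Turnaround(E) = completion − arrival = 6 − 3 = 3

3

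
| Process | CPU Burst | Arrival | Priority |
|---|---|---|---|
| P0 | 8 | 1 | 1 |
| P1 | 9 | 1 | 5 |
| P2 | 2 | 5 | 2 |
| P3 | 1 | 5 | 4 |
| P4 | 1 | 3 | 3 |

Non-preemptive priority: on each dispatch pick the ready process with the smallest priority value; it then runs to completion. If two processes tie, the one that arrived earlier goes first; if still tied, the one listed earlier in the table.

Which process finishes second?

Gantt: | idle 0-1 | P0 1-9 | P2 9-11 | P4 11-12 | P3 12-13 | P1 13-22 |
Completion: P0=9  P1=22  P2=11  P3=13  P4=12
Turnaround (C−A): P0=8  P1=21  P2=6  P3=8  P4=9
Finish order: P0 → P2 → P4 → P3 → P1

P2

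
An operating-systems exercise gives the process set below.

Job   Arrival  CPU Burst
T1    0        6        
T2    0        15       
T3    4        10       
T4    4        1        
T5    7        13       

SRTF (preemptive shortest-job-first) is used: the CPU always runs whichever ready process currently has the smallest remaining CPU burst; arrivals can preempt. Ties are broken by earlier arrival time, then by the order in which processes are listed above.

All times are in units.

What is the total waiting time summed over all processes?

Schedule: | T1 0-4 | T4 4-5 | T1 5-7 | T3 7-17 | T5 17-30 | T2 30-45 |
Completion: T1=7  T2=45  T3=17  T4=5  T5=30
Turnaround (C−A): T1=7  T2=45  T3=13  T4=1  T5=23
Waiting = turnaround − burst: T1=1, T2=30, T3=3, T4=0, T5=10
Total waiting = 1 + 30 + 3 + 0 + 10 = 44

44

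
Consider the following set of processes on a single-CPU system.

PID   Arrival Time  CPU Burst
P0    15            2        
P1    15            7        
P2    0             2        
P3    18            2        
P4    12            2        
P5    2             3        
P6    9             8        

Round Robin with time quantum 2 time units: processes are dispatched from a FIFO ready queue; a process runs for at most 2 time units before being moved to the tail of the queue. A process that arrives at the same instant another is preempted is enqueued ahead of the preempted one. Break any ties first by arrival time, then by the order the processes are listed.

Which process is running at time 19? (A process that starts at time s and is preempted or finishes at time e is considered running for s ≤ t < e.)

Timeline: | P2 0-2 | P5 2-5 | idle 5-9 | P6 9-13 | P4 13-15 | P6 15-17 | P0 17-19 | P1 19-21 | P6 21-23 | P3 23-25 | P1 25-30 |
Completion: P0=19  P1=30  P2=2  P3=25  P4=15  P5=5  P6=23

P1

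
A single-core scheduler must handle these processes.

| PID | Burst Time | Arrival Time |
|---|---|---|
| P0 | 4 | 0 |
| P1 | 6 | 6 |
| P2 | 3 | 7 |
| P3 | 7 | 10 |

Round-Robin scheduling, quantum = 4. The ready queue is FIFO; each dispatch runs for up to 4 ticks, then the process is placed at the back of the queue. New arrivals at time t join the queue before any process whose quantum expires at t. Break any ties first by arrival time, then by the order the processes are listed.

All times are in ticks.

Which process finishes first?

Schedule: | P0 0-4 | idle 4-6 | P1 6-10 | P2 10-13 | P3 13-17 | P1 17-19 | P3 19-22 |
Completion: P0=4  P1=19  P2=13  P3=22
Finish order: P0 → P2 → P1 → P3

P0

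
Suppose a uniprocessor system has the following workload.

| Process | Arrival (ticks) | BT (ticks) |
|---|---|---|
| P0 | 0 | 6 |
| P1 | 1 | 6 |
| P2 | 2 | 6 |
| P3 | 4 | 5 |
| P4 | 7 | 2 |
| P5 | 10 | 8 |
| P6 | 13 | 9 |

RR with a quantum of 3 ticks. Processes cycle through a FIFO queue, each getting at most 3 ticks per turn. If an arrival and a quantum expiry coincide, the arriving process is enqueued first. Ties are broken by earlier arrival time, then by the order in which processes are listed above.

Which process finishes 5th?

Schedule: | P0 0-3 | P1 3-6 | P2 6-9 | P0 9-12 | P3 12-15 | P1 15-18 | P4 18-20 | P2 20-23 | P5 23-26 | P6 26-29 | P3 29-31 | P5 31-34 | P6 34-37 | P5 37-39 | P6 39-42 |
Completion: P0=12  P1=18  P2=23  P3=31  P4=20  P5=39  P6=42
Turnaround (C−A): P0=12  P1=17  P2=21  P3=27  P4=13  P5=29  P6=29
Finish order: P0 → P1 → P4 → P2 → P3 → P5 → P6

P3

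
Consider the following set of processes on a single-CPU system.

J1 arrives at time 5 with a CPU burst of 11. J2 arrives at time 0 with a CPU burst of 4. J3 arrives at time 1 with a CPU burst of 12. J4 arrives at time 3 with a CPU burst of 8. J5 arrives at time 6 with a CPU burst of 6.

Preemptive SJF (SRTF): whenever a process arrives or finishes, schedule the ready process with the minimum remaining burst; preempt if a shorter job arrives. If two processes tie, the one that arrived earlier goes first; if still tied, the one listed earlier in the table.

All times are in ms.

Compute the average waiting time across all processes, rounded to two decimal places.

Schedule: | J2 0-4 | J4 4-12 | J5 12-18 | J1 18-29 | J3 29-41 |
Completion: J1=29  J2=4  J3=41  J4=12  J5=18
Turnaround (C−A): J1=24  J2=4  J3=40  J4=9  J5=12
Waiting times: J1=13, J2=0, J3=28, J4=1, J5=6
Average waiting = (13+0+28+1+6) / 5 = 48/5 = 9.60

9.60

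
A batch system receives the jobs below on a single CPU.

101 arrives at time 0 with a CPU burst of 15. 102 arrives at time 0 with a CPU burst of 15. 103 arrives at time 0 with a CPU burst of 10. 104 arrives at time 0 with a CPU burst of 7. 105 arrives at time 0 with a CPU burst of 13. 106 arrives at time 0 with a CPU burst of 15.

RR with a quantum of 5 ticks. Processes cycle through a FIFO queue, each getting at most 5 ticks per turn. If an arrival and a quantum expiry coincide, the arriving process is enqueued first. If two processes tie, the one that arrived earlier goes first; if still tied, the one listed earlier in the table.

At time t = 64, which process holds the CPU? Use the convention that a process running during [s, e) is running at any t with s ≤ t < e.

Timeline: | 101 0-5 | 102 5-10 | 103 10-15 | 104 15-20 | 105 20-25 | 106 25-30 | 101 30-35 | 102 35-40 | 103 40-45 | 104 45-47 | 105 47-52 | 106 52-57 | 101 57-62 | 102 62-67 | 105 67-70 | 106 70-75 |
Completion: 101=62  102=67  103=45  104=47  105=70  106=75

102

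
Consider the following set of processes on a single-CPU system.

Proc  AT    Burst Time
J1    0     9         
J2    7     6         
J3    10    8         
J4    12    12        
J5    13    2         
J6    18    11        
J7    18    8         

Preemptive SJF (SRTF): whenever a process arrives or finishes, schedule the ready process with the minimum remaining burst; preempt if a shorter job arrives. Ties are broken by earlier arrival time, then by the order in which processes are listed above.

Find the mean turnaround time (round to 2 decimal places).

Schedule: | J1 0-9 | J2 9-15 | J5 15-17 | J3 17-25 | J7 25-33 | J6 33-44 | J4 44-56 |
Completion: J1=9  J2=15  J3=25  J4=56  J5=17  J6=44  J7=33
Turnaround (C−A): J1=9  J2=8  J3=15  J4=44  J5=4  J6=26  J7=15
Turnaround times: J1=9, J2=8, J3=15, J4=44, J5=4, J6=26, J7=15
Average turnaround = (9+8+15+44+4+26+15) / 7 = 121/7 = 17.29

17.29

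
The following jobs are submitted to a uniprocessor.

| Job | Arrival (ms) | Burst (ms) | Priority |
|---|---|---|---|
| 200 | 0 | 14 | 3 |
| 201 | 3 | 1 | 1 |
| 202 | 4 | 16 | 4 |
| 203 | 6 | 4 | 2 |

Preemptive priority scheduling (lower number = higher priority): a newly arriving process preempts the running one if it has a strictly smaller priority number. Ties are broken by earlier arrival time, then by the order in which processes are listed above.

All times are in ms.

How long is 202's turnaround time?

Gantt: | 200 0-3 | 201 3-4 | 200 4-6 | 203 6-10 | 200 10-19 | 202 19-35 |
Completion: 200=19  201=4  202=35  203=10
Turnaround (C−A): 200=19  201=1  202=31  203=4
Turnaround(202) = completion − arrival = 35 − 4 = 31

31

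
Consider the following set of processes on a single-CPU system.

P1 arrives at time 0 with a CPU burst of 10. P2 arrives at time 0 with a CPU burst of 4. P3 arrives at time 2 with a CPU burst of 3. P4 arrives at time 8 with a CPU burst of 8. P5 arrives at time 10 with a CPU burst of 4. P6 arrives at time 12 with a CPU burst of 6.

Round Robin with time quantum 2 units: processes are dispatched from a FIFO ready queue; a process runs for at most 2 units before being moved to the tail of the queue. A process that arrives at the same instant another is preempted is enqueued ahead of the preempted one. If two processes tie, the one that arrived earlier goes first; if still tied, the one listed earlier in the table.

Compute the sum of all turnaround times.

113

Gantt: | P1 0-2 | P2 2-4 | P3 4-6 | P1 6-8 | P2 8-10 | P3 10-11 | P4 11-13 | P1 13-15 | P5 15-17 | P6 17-19 | P4 19-21 | P1 21-23 | P5 23-25 | P6 25-27 | P4 27-29 | P1 29-31 | P6 31-33 | P4 33-35 |
Completion: P1=31  P2=10  P3=11  P4=35  P5=25  P6=33
Turnaround = completion − arrival: P1=31, P2=10, P3=9, P4=27, P5=15, P6=21
Total turnaround = 31 + 10 + 9 + 27 + 15 + 21 = 113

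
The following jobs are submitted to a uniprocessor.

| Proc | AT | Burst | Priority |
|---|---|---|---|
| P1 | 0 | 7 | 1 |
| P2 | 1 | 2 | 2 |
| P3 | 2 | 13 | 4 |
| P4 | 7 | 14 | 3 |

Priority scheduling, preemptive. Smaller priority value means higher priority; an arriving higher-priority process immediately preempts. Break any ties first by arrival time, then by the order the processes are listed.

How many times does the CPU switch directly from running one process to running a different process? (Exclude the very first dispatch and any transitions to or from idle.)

Gantt: | P1 0-7 | P2 7-9 | P4 9-23 | P3 23-36 |
Completion: P1=7  P2=9  P3=36  P4=23

3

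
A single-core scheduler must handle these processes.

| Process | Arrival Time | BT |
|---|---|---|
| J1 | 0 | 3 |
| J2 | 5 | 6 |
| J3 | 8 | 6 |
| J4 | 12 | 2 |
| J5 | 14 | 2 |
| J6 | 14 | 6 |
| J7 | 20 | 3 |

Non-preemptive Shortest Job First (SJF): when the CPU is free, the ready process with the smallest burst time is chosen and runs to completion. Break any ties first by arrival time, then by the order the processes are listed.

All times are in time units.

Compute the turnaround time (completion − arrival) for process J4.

Schedule: | J1 0-3 | idle 3-5 | J2 5-11 | J3 11-17 | J4 17-19 | J5 19-21 | J7 21-24 | J6 24-30 |
Completion: J1=3  J2=11  J3=17  J4=19  J5=21  J6=30  J7=24
Turnaround(J4) = completion − arrival = 19 − 12 = 7

7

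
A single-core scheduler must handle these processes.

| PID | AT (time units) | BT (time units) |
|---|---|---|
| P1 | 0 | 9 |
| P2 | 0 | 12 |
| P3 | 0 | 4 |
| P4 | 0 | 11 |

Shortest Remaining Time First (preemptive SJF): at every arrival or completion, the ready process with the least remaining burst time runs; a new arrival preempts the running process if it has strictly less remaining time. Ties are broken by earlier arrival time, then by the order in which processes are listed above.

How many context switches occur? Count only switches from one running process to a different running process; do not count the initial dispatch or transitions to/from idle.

3

Gantt: | P3 0-4 | P1 4-13 | P4 13-24 | P2 24-36 |
Completion: P1=13  P2=36  P3=4  P4=24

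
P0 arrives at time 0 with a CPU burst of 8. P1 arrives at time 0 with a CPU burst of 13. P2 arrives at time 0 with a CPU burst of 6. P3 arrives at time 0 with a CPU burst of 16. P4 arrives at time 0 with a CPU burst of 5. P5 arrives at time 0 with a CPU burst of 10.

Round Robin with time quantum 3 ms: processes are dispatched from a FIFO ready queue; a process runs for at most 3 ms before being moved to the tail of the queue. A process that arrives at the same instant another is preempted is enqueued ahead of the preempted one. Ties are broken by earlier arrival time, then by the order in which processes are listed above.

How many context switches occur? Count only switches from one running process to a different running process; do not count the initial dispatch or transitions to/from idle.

Schedule: | P0 0-3 | P1 3-6 | P2 6-9 | P3 9-12 | P4 12-15 | P5 15-18 | P0 18-21 | P1 21-24 | P2 24-27 | P3 27-30 | P4 30-32 | P5 32-35 | P0 35-37 | P1 37-40 | P3 40-43 | P5 43-46 | P1 46-49 | P3 49-52 | P5 52-53 | P1 53-54 | P3 54-58 |
Completion: P0=37  P1=54  P2=27  P3=58  P4=32  P5=53

20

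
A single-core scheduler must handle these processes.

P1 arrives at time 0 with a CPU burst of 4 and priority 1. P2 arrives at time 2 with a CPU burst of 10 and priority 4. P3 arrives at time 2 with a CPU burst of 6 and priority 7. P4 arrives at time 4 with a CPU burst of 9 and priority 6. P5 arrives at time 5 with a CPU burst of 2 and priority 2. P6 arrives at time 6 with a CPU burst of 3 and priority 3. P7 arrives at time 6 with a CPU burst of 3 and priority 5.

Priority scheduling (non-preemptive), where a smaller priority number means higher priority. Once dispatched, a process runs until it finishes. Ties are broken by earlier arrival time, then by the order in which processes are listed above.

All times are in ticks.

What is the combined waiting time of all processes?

81

Timeline: | P1 0-4 | P2 4-14 | P5 14-16 | P6 16-19 | P7 19-22 | P4 22-31 | P3 31-37 |
Completion: P1=4  P2=14  P3=37  P4=31  P5=16  P6=19  P7=22
Turnaround (C−A): P1=4  P2=12  P3=35  P4=27  P5=11  P6=13  P7=16
Waiting = turnaround − burst: P1=0, P2=2, P3=29, P4=18, P5=9, P6=10, P7=13
Total waiting = 0 + 2 + 29 + 18 + 9 + 10 + 13 = 81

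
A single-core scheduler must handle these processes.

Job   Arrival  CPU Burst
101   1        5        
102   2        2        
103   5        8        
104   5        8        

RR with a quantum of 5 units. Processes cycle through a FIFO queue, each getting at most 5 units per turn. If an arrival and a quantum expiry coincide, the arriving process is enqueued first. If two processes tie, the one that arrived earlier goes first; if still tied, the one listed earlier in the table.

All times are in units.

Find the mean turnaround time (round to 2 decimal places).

Schedule: | idle 0-1 | 101 1-6 | 102 6-8 | 103 8-13 | 104 13-18 | 103 18-21 | 104 21-24 |
Completion: 101=6  102=8  103=21  104=24
Turnaround (C−A): 101=5  102=6  103=16  104=19
Turnaround times: 101=5, 102=6, 103=16, 104=19
Average turnaround = (5+6+16+19) / 4 = 46/4 = 11.50

11.50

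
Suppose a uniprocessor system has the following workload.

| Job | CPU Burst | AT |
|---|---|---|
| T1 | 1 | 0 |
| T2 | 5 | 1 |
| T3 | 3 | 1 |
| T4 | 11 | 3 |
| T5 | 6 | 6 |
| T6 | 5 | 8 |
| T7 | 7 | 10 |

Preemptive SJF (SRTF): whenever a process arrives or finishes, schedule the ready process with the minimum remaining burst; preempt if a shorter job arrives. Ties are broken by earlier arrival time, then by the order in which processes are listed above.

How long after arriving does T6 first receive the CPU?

Timeline: | T1 0-1 | T3 1-4 | T2 4-9 | T6 9-14 | T5 14-20 | T7 20-27 | T4 27-38 |
Completion: T1=1  T2=9  T3=4  T4=38  T5=20  T6=14  T7=27
Turnaround (C−A): T1=1  T2=8  T3=3  T4=35  T5=14  T6=6  T7=17
Response(T6) = first start − arrival = 9 − 8 = 1

1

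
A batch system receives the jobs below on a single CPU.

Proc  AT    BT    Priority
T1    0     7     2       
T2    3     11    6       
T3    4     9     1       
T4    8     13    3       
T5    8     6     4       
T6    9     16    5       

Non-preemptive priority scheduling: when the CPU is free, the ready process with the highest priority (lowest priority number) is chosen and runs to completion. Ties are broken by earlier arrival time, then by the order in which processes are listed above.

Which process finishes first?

T1

Schedule: | T1 0-7 | T3 7-16 | T4 16-29 | T5 29-35 | T6 35-51 | T2 51-62 |
Completion: T1=7  T2=62  T3=16  T4=29  T5=35  T6=51
Turnaround (C−A): T1=7  T2=59  T3=12  T4=21  T5=27  T6=42
Finish order: T1 → T3 → T4 → T5 → T6 → T2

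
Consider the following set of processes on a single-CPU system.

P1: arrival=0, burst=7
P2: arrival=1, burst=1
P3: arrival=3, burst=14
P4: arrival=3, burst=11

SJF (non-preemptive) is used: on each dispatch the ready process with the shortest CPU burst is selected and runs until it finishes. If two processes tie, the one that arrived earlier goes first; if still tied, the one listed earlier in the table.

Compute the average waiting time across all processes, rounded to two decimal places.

Timeline: | P1 0-7 | P2 7-8 | P4 8-19 | P3 19-33 |
Completion: P1=7  P2=8  P3=33  P4=19
Waiting times: P1=0, P2=6, P3=16, P4=5
Average waiting = (0+6+16+5) / 4 = 27/4 = 6.75

6.75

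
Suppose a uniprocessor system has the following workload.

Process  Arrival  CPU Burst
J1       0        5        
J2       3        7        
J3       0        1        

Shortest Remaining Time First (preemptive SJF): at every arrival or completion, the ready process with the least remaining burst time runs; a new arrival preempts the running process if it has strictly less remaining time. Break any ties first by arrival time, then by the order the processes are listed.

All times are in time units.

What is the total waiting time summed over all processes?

Timeline: | J3 0-1 | J1 1-6 | J2 6-13 |
Completion: J1=6  J2=13  J3=1
Turnaround (C−A): J1=6  J2=10  J3=1
Waiting = turnaround − burst: J1=1, J2=3, J3=0
Total waiting = 1 + 3 + 0 = 4

4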